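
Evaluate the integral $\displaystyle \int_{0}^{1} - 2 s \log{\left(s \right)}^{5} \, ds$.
$\frac{15}{4}$

Start from the elementary integral
$$J(a) = \int_{0}^{1} - 2 s^{a} \, ds = - \frac{2}{a + 1}.$$

Differentiating under the integral sign brings down a factor of $\ln s$:
$$\frac{dJ}{da} = \int_{0}^{1} - 2 s^{a} \log{\left(s \right)} \, ds = \frac{2}{\left(a + 1\right)^{2}}.$$

Repeating $5$ times in total — each differentiation brings down another $\ln s$ — gives
$$\frac{d^{5}J}{da^{5}} = \int_{0}^{1} - 2 s^{a} \log{\left(s \right)}^{5} \, ds = \frac{240}{\left(a + 1\right)^{6}},$$
and the integrand here is exactly the target integrand, so $I = \frac{240}{\left(a + 1\right)^{6}}$.

Setting $a = 1$:
$$I = \frac{15}{4}.$$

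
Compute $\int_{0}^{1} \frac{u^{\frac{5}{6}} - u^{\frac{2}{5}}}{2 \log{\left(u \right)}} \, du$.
$- \log{\left(42 \right)} + \frac{\log{\left(2310 \right)}}{2}$

Consider the one-parameter family: let $I(a) = \int_{0}^{1} \frac{- u^{\frac{2}{5}} + u^{a}}{2 \log{\left(u \right)}} \, du$.

Since $\dfrac{\partial}{\partial a}\,u^{a} = u^{a} \ln u$, the $\ln u$ in the denominator cancels and
$$\frac{dI}{da} = \int_{0}^{1} \frac{1}{2} u^{a} \, du = \frac{1}{2} \left[\frac{u^{a+1}}{a+1}\right]_0^1 = \frac{1}{2 \left(a + 1\right)}.$$

Integrating with respect to $a$ gives $I(a) = \log{\left(\frac{\sqrt{35} \sqrt{a + 1}}{7} \right)} + C$.

At $a = \frac{2}{5}$ the integrand is identically $0$, so $I(\frac{2}{5}) = 0$. The closed form gives $0$, hence $C = 0$.

Setting $a = \frac{5}{6}$:
$$I = - \log{\left(42 \right)} + \frac{\log{\left(2310 \right)}}{2}.$$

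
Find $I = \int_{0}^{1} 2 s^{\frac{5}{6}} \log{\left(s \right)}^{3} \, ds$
$- \frac{15552}{14641}$

Start from the elementary integral
$$J(a) = \int_{0}^{1} 2 s^{a} \, ds = \frac{2}{a + 1}.$$

Differentiating under the integral sign brings down a factor of $\ln s$:
$$\frac{dJ}{da} = \int_{0}^{1} 2 s^{a} \log{\left(s \right)} \, ds = - \frac{2}{\left(a + 1\right)^{2}}.$$

Repeating $3$ times in total — each differentiation brings down another $\ln s$ — gives
$$\frac{d^{3}J}{da^{3}} = \int_{0}^{1} 2 s^{a} \log{\left(s \right)}^{3} \, ds = - \frac{12}{\left(a + 1\right)^{4}},$$
and the integrand here is exactly the target integrand, so $I = - \frac{12}{\left(a + 1\right)^{4}}$.

Setting $a = \frac{5}{6}$:
$$I = - \frac{15552}{14641}.$$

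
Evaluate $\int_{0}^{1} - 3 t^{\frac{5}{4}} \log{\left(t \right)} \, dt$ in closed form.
$\frac{16}{27}$

Consider the simpler parametrised integral
$$J(a) = \int_{0}^{1} - 3 t^{a} \, dt = - \frac{3}{a + 1}.$$

Differentiating under the integral sign brings down a factor of $\ln t$:
$$\frac{dJ}{da} = \int_{0}^{1} - 3 t^{a} \log{\left(t \right)} \, dt = \frac{3}{\left(a + 1\right)^{2}}.$$

The integral on the left is $I$, so $I = \frac{3}{\left(a + 1\right)^{2}}$.

Setting $a = \frac{5}{4}$:
$$I = \frac{16}{27}.$$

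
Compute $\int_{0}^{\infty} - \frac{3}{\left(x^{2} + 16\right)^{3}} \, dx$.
$- \frac{9 \pi}{16384}$

Start from the standard arctangent integral
$$J(a) = \int_{0}^{\infty} - \frac{3}{a^{2} + x^{2}} \, dx = - \frac{3 \pi}{2 a}.$$

Differentiating under the integral sign with respect to $a$,
$$\frac{dJ}{da} = \int_{0}^{\infty} \frac{6 a}{\left(a^{2} + x^{2}\right)^{2}} \, dx = \frac{3 \pi}{2 a^{2}},$$
so $\int_{0}^{\infty} - \frac{3}{\left(a^{2} + x^{2}\right)^{2}} \, dx = - \frac{3 \pi}{4 a^{3}}$.

Repeating — each differentiation of $1/(x^2+a^2)^j$ produces $-2ja/(x^2+a^2)^{j+1}$ — and dividing through by $-2ja$ at each step yields, after $2$ differentiations in total,
$$\int_{0}^{\infty} - \frac{3}{\left(a^{2} + x^{2}\right)^{3}} \, dx = - \frac{9 \pi}{16 a^{5}}.$$

Setting $a = 4$:
$$I = - \frac{9 \pi}{16384}.$$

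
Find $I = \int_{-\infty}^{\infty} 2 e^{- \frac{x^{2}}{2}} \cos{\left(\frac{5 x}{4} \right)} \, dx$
$\frac{2 \sqrt{2} \sqrt{\pi}}{e^{\frac{25}{32}}}$

Define $I(b) = \int_{-\infty}^{\infty} 2 e^{- \frac{x^{2}}{2}} \cos{\left(b x \right)} \, dx$.

Differentiating under the integral sign,
$$I'(b) = \int_{-\infty}^{\infty} - 2 x e^{- \frac{x^{2}}{2}} \sin{\left(b x \right)} \, dx.$$

Integrate $\int_{-\infty}^{\infty} x \sin(b x)\, e^{- \frac{x^{2}}{2}}\, dx$ by parts with $u = \sin(b x)$ and $dv = x\, e^{- \frac{x^{2}}{2}}\, dx$, giving $v = - e^{- \frac{x^{2}}{2}}$. The boundary term vanishes and
$$\int_{-\infty}^{\infty} x \sin(b x)\, e^{- \frac{x^{2}}{2}}\, dx = b \int_{-\infty}^{\infty} \cos(b x)\, e^{- \frac{x^{2}}{2}}\, dx,$$
so $I'(b) = - b\, I(b)$.

This is a separable first-order ODE; solving with the initial condition $I(0) = \int_{-\infty}^{\infty} 2 e^{- \frac{x^{2}}{2}}\,dx = 2 \sqrt{2} \sqrt{\pi}$ gives
$$I(b) = 2 \sqrt{2} \sqrt{\pi} e^{- \frac{b^{2}}{2}}.$$

Setting $b = \frac{5}{4}$:
$$I = \frac{2 \sqrt{2} \sqrt{\pi}}{e^{\frac{25}{32}}}.$$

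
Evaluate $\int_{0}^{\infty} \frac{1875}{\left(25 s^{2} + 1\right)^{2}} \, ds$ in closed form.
$\frac{375 \pi}{4}$

Start from the standard arctangent integral
$$J(a) = \int_{0}^{\infty} \frac{3}{a^{2} + s^{2}} \, ds = \frac{3 \pi}{2 a}.$$

Differentiating under the integral sign with respect to $a$,
$$\frac{dJ}{da} = \int_{0}^{\infty} - \frac{6 a}{\left(a^{2} + s^{2}\right)^{2}} \, ds = - \frac{3 \pi}{2 a^{2}},$$
so $\int_{0}^{\infty} \frac{3}{\left(a^{2} + s^{2}\right)^{2}} \, ds = \frac{3 \pi}{4 a^{3}}$.

Setting $a = \frac{1}{5}$:
$$I = \frac{375 \pi}{4}.$$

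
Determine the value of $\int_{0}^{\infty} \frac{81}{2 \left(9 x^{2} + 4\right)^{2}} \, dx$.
$\frac{27 \pi}{64}$

Start from the standard arctangent integral
$$J(a) = \int_{0}^{\infty} \frac{1}{2 \left(a^{2} + x^{2}\right)} \, dx = \frac{\pi}{4 a}.$$

Differentiating under the integral sign with respect to $a$,
$$\frac{dJ}{da} = \int_{0}^{\infty} - \frac{a}{\left(a^{2} + x^{2}\right)^{2}} \, dx = - \frac{\pi}{4 a^{2}},$$
so $\int_{0}^{\infty} \frac{1}{2 \left(a^{2} + x^{2}\right)^{2}} \, dx = \frac{\pi}{8 a^{3}}$.

Setting $a = \frac{2}{3}$:
$$I = \frac{27 \pi}{64}.$$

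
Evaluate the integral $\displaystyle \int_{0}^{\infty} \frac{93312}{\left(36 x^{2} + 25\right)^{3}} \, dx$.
$\frac{2916 \pi}{3125}$

Recall the elementary integral
$$J(a) = \int_{0}^{\infty} \frac{2}{a^{2} + x^{2}} \, dx = \frac{\pi}{a}.$$

Differentiating under the integral sign with respect to $a$,
$$\frac{dJ}{da} = \int_{0}^{\infty} - \frac{4 a}{\left(a^{2} + x^{2}\right)^{2}} \, dx = - \frac{\pi}{a^{2}},$$
so $\int_{0}^{\infty} \frac{2}{\left(a^{2} + x^{2}\right)^{2}} \, dx = \frac{\pi}{2 a^{3}}$.

Repeating — each differentiation of $1/(x^2+a^2)^j$ produces $-2ja/(x^2+a^2)^{j+1}$ — and dividing through by $-2ja$ at each step yields, after $2$ differentiations in total,
$$\int_{0}^{\infty} \frac{2}{\left(a^{2} + x^{2}\right)^{3}} \, dx = \frac{3 \pi}{8 a^{5}}.$$

Setting $a = \frac{5}{6}$:
$$I = \frac{2916 \pi}{3125}.$$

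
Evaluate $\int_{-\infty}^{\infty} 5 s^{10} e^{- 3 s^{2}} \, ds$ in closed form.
$\frac{175 \sqrt{3} \sqrt{\pi}}{864}$

Begin with the known integral
$$J(a) = \int_{-\infty}^{\infty} 5 e^{- a s^{2}} \, ds = \frac{5 \sqrt{\pi}}{\sqrt{a}}.$$

Differentiating under the integral sign brings down a factor of $(-s^2)$:
$$\frac{dJ}{da} = \int_{-\infty}^{\infty} - 5 s^{2} e^{- a s^{2}} \, ds = - \frac{5 \sqrt{\pi}}{2 a^{\frac{3}{2}}}.$$

Repeating $5$ times in total — each differentiation brings down another $(-s^2)$ — gives
$$\frac{d^{5}J}{da^{5}} = \int_{-\infty}^{\infty} - 5 s^{10} e^{- a s^{2}} \, ds = - \frac{4725 \sqrt{\pi}}{32 a^{\frac{11}{2}}},$$
and the integrand here is $(-1)^{5}$ times the target integrand, so $I = (-1)^{5}\,\frac{d^{5}J}{da^{5}} = \frac{4725 \sqrt{\pi}}{32 a^{\frac{11}{2}}}$.

Setting $a = 3$:
$$I = \frac{175 \sqrt{3} \sqrt{\pi}}{864}.$$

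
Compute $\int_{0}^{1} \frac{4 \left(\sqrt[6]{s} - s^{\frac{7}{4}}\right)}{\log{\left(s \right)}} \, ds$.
$- \log{\left(\frac{1185921}{38416} \right)}$

Consider the one-parameter family: let $I(a) = \int_{0}^{1} \frac{4 \left(\sqrt[6]{s} - s^{a}\right)}{\log{\left(s \right)}} \, ds$.

Since $\dfrac{\partial}{\partial a}\,s^{a} = s^{a} \ln s$, the $\ln s$ in the denominator cancels and
$$\frac{dI}{da} = \int_{0}^{1} -4 s^{a} \, ds = -4 \left[\frac{s^{a+1}}{a+1}\right]_0^1 = - \frac{4}{a + 1}.$$

Integrating with respect to $a$ gives $I(a) = - \log{\left(\frac{1296 \left(a + 1\right)^{4}}{2401} \right)} + C$.

At $a = \frac{1}{6}$ the integrand is identically $0$, so $I(\frac{1}{6}) = 0$. The closed form gives $0$, hence $C = 0$.

Setting $a = \frac{7}{4}$:
$$I = - \log{\left(\frac{1185921}{38416} \right)}.$$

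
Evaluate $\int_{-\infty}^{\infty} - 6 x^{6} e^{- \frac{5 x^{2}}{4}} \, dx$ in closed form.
$- \frac{288 \sqrt{5} \sqrt{\pi}}{125}$

Consider the simpler parametrised integral
$$J(a) = \int_{-\infty}^{\infty} - 6 e^{- a x^{2}} \, dx = - \frac{6 \sqrt{\pi}}{\sqrt{a}}.$$

Differentiating under the integral sign brings down a factor of $(-x^2)$:
$$\frac{dJ}{da} = \int_{-\infty}^{\infty} 6 x^{2} e^{- a x^{2}} \, dx = \frac{3 \sqrt{\pi}}{a^{\frac{3}{2}}}.$$

Repeating $3$ times in total — each differentiation brings down another $(-x^2)$ — gives
$$\frac{d^{3}J}{da^{3}} = \int_{-\infty}^{\infty} 6 x^{6} e^{- a x^{2}} \, dx = \frac{45 \sqrt{\pi}}{4 a^{\frac{7}{2}}},$$
and the integrand here is $(-1)^{3}$ times the target integrand, so $I = (-1)^{3}\,\frac{d^{3}J}{da^{3}} = - \frac{45 \sqrt{\pi}}{4 a^{\frac{7}{2}}}$.

Setting $a = \frac{5}{4}$:
$$I = - \frac{288 \sqrt{5} \sqrt{\pi}}{125}.$$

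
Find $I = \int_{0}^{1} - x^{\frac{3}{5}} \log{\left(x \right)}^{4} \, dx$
$- \frac{9375}{4096}$

Start from the elementary integral
$$J(a) = \int_{0}^{1} - x^{a} \, dx = - \frac{1}{a + 1}.$$

Differentiating under the integral sign brings down a factor of $\ln x$:
$$\frac{dJ}{da} = \int_{0}^{1} - x^{a} \log{\left(x \right)} \, dx = \frac{1}{\left(a + 1\right)^{2}}.$$

Repeating $4$ times in total — each differentiation brings down another $\ln x$ — gives
$$\frac{d^{4}J}{da^{4}} = \int_{0}^{1} - x^{a} \log{\left(x \right)}^{4} \, dx = - \frac{24}{\left(a + 1\right)^{5}},$$
and the integrand here is exactly the target integrand, so $I = - \frac{24}{\left(a + 1\right)^{5}}$.

Setting $a = \frac{3}{5}$:
$$I = - \frac{9375}{4096}.$$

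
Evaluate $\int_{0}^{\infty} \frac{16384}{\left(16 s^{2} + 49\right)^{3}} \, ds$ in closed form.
$\frac{768 \pi}{16807}$

Start from the standard arctangent integral
$$J(a) = \int_{0}^{\infty} \frac{4}{a^{2} + s^{2}} \, ds = \frac{2 \pi}{a}.$$

Differentiating under the integral sign with respect to $a$,
$$\frac{dJ}{da} = \int_{0}^{\infty} - \frac{8 a}{\left(a^{2} + s^{2}\right)^{2}} \, ds = - \frac{2 \pi}{a^{2}},$$
so $\int_{0}^{\infty} \frac{4}{\left(a^{2} + s^{2}\right)^{2}} \, ds = \frac{\pi}{a^{3}}$.

Repeating — each differentiation of $1/(s^2+a^2)^j$ produces $-2ja/(s^2+a^2)^{j+1}$ — and dividing through by $-2ja$ at each step yields, after $2$ differentiations in total,
$$\int_{0}^{\infty} \frac{4}{\left(a^{2} + s^{2}\right)^{3}} \, ds = \frac{3 \pi}{4 a^{5}}.$$

Setting $a = \frac{7}{4}$:
$$I = \frac{768 \pi}{16807}.$$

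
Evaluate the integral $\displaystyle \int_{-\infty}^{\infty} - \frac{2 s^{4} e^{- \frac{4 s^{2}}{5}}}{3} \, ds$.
$- \frac{25 \sqrt{5} \sqrt{\pi}}{64}$

Consider the simpler parametrised integral
$$J(a) = \int_{-\infty}^{\infty} - \frac{2 e^{- a s^{2}}}{3} \, ds = - \frac{2 \sqrt{\pi}}{3 \sqrt{a}}.$$

Differentiating under the integral sign brings down a factor of $(-s^2)$:
$$\frac{dJ}{da} = \int_{-\infty}^{\infty} \frac{2 s^{2} e^{- a s^{2}}}{3} \, ds = \frac{\sqrt{\pi}}{3 a^{\frac{3}{2}}}.$$

Repeating twice in total — each differentiation brings down another $(-s^2)$ — gives
$$\frac{d^{2}J}{da^{2}} = \int_{-\infty}^{\infty} - \frac{2 s^{4} e^{- a s^{2}}}{3} \, ds = - \frac{\sqrt{\pi}}{2 a^{\frac{5}{2}}},$$
and the integrand here is exactly the target integrand, so $I = - \frac{\sqrt{\pi}}{2 a^{\frac{5}{2}}}$.

Setting $a = \frac{4}{5}$:
$$I = - \frac{25 \sqrt{5} \sqrt{\pi}}{64}.$$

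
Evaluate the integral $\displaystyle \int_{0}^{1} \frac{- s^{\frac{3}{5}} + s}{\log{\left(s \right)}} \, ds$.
$\log{\left(\frac{5}{4} \right)}$

Consider the one-parameter family: let $I(a) = \int_{0}^{1} \frac{- s^{\frac{3}{5}} + s^{a}}{\log{\left(s \right)}} \, ds$.

Since $\dfrac{\partial}{\partial a}\,s^{a} = s^{a} \ln s$, the $\ln s$ in the denominator cancels and
$$\frac{dI}{da} = \int_{0}^{1} s^{a} \, ds = \left[\frac{s^{a+1}}{a+1}\right]_0^1 = \frac{1}{a + 1}.$$

Integrating with respect to $a$ gives $I(a) = \log{\left(\frac{5 a}{8} + \frac{5}{8} \right)} + C$.

At $a = \frac{3}{5}$ the integrand is identically $0$, so $I(\frac{3}{5}) = 0$. The closed form gives $0$, hence $C = 0$.

Setting $a = 1$:
$$I = \log{\left(\frac{5}{4} \right)}.$$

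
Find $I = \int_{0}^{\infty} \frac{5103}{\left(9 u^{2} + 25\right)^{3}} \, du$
$\frac{5103 \pi}{50000}$

Start from the standard arctangent integral
$$J(a) = \int_{0}^{\infty} \frac{7}{a^{2} + u^{2}} \, du = \frac{7 \pi}{2 a}.$$

Differentiating under the integral sign with respect to $a$,
$$\frac{dJ}{da} = \int_{0}^{\infty} - \frac{14 a}{\left(a^{2} + u^{2}\right)^{2}} \, du = - \frac{7 \pi}{2 a^{2}},$$
so $\int_{0}^{\infty} \frac{7}{\left(a^{2} + u^{2}\right)^{2}} \, du = \frac{7 \pi}{4 a^{3}}$.

Repeating — each differentiation of $1/(u^2+a^2)^j$ produces $-2ja/(u^2+a^2)^{j+1}$ — and dividing through by $-2ja$ at each step yields, after $2$ differentiations in total,
$$\int_{0}^{\infty} \frac{7}{\left(a^{2} + u^{2}\right)^{3}} \, du = \frac{21 \pi}{16 a^{5}}.$$

Setting $a = \frac{5}{3}$:
$$I = \frac{5103 \pi}{50000}.$$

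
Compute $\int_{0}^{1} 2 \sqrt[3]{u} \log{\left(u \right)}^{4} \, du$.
$\frac{729}{64}$

Consider the simpler parametrised integral
$$J(a) = \int_{0}^{1} 2 u^{a} \, du = \frac{2}{a + 1}.$$

Differentiating under the integral sign brings down a factor of $\ln u$:
$$\frac{dJ}{da} = \int_{0}^{1} 2 u^{a} \log{\left(u \right)} \, du = - \frac{2}{\left(a + 1\right)^{2}}.$$

Repeating $4$ times in total — each differentiation brings down another $\ln u$ — gives
$$\frac{d^{4}J}{da^{4}} = \int_{0}^{1} 2 u^{a} \log{\left(u \right)}^{4} \, du = \frac{48}{\left(a + 1\right)^{5}},$$
and the integrand here is exactly the target integrand, so $I = \frac{48}{\left(a + 1\right)^{5}}$.

Setting $a = \frac{1}{3}$:
$$I = \frac{729}{64}.$$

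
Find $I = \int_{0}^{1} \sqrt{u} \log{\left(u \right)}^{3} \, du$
$- \frac{32}{27}$

Start from the elementary integral
$$J(a) = \int_{0}^{1} u^{a} \, du = \frac{1}{a + 1}.$$

Differentiating under the integral sign brings down a factor of $\ln u$:
$$\frac{dJ}{da} = \int_{0}^{1} u^{a} \log{\left(u \right)} \, du = - \frac{1}{\left(a + 1\right)^{2}}.$$

Repeating $3$ times in total — each differentiation brings down another $\ln u$ — gives
$$\frac{d^{3}J}{da^{3}} = \int_{0}^{1} u^{a} \log{\left(u \right)}^{3} \, du = - \frac{6}{\left(a + 1\right)^{4}},$$
and the integrand here is exactly the target integrand, so $I = - \frac{6}{\left(a + 1\right)^{4}}$.

Setting $a = \frac{1}{2}$:
$$I = - \frac{32}{27}.$$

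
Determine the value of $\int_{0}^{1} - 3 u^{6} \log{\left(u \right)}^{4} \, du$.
$- \frac{72}{16807}$

Begin with the known integral
$$J(a) = \int_{0}^{1} - 3 u^{a} \, du = - \frac{3}{a + 1}.$$

Differentiating under the integral sign brings down a factor of $\ln u$:
$$\frac{dJ}{da} = \int_{0}^{1} - 3 u^{a} \log{\left(u \right)} \, du = \frac{3}{\left(a + 1\right)^{2}}.$$

Repeating $4$ times in total — each differentiation brings down another $\ln u$ — gives
$$\frac{d^{4}J}{da^{4}} = \int_{0}^{1} - 3 u^{a} \log{\left(u \right)}^{4} \, du = - \frac{72}{\left(a + 1\right)^{5}},$$
and the integrand here is exactly the target integrand, so $I = - \frac{72}{\left(a + 1\right)^{5}}$.

Setting $a = 6$:
$$I = - \frac{72}{16807}.$$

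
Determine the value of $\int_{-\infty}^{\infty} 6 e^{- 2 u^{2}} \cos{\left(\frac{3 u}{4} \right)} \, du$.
$\frac{3 \sqrt{2} \sqrt{\pi}}{e^{\frac{9}{128}}}$

Treat the cosine frequency as a parameter and define $I(b) = \int_{-\infty}^{\infty} 6 e^{- 2 u^{2}} \cos{\left(b u \right)} \, du$.

Differentiating under the integral sign,
$$I'(b) = \int_{-\infty}^{\infty} - 6 u e^{- 2 u^{2}} \sin{\left(b u \right)} \, du.$$

Integrate $\int_{-\infty}^{\infty} u \sin(b u)\, e^{- 2 u^{2}}\, du$ by parts with $w = \sin(b u)$ and $dv = u\, e^{- 2 u^{2}}\, du$, giving $v = - \frac{e^{- 2 u^{2}}}{4}$. The boundary term vanishes and
$$\int_{-\infty}^{\infty} u \sin(b u)\, e^{- 2 u^{2}}\, du = \frac{b}{4} \int_{-\infty}^{\infty} \cos(b u)\, e^{- 2 u^{2}}\, du,$$
so $I'(b) = - \frac{b}{4}\, I(b)$.

This is a separable first-order ODE; solving with the initial condition $I(0) = \int_{-\infty}^{\infty} 6 e^{- 2 u^{2}}\,du = 3 \sqrt{2} \sqrt{\pi}$ gives
$$I(b) = 3 \sqrt{2} \sqrt{\pi} e^{- \frac{b^{2}}{8}}.$$

Setting $b = \frac{3}{4}$:
$$I = \frac{3 \sqrt{2} \sqrt{\pi}}{e^{\frac{9}{128}}}.$$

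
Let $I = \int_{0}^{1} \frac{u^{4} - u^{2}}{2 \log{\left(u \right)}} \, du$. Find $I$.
$- \frac{\log{\left(3 \right)}}{2} + \frac{\log{\left(5 \right)}}{2}$

Replace the exponent $2$ by a parameter $a$: let $I(a) = \int_{0}^{1} \frac{u^{4} - u^{a}}{2 \log{\left(u \right)}} \, du$.

Since $\dfrac{\partial}{\partial a}\,u^{a} = u^{a} \ln u$, the $\ln u$ in the denominator cancels and
$$\frac{dI}{da} = \int_{0}^{1} - \frac{1}{2} u^{a} \, du = - \frac{1}{2} \left[\frac{u^{a+1}}{a+1}\right]_0^1 = - \frac{1}{2 a + 2}.$$

Integrating with respect to $a$ gives $I(a) = - \frac{\log{\left(a + 1 \right)}}{2} + \frac{\log{\left(5 \right)}}{2} + C$.

At $a = 4$ the integrand is identically $0$, so $I(4) = 0$. The closed form gives $0$, hence $C = 0$.

Setting $a = 2$:
$$I = - \frac{\log{\left(3 \right)}}{2} + \frac{\log{\left(5 \right)}}{2}.$$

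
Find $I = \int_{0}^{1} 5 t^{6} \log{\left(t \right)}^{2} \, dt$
$\frac{10}{343}$

Consider the simpler parametrised integral
$$J(a) = \int_{0}^{1} 5 t^{a} \, dt = \frac{5}{a + 1}.$$

Differentiating under the integral sign brings down a factor of $\ln t$:
$$\frac{dJ}{da} = \int_{0}^{1} 5 t^{a} \log{\left(t \right)} \, dt = - \frac{5}{\left(a + 1\right)^{2}}.$$

Repeating twice in total — each differentiation brings down another $\ln t$ — gives
$$\frac{d^{2}J}{da^{2}} = \int_{0}^{1} 5 t^{a} \log{\left(t \right)}^{2} \, dt = \frac{10}{\left(a + 1\right)^{3}},$$
and the integrand here is exactly the target integrand, so $I = \frac{10}{\left(a + 1\right)^{3}}$.

Setting $a = 6$:
$$I = \frac{10}{343}.$$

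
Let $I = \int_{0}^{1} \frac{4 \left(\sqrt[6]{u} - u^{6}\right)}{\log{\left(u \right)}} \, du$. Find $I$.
$- \log{\left(1296 \right)}$

Introduce a parameter $a$ in the exponent: let $I(a) = \int_{0}^{1} \frac{4 \left(- u^{6} + u^{a}\right)}{\log{\left(u \right)}} \, du$.

Since $\dfrac{\partial}{\partial a}\,u^{a} = u^{a} \ln u$, the $\ln u$ in the denominator cancels and
$$\frac{dI}{da} = \int_{0}^{1} 4 u^{a} \, du = 4 \left[\frac{u^{a+1}}{a+1}\right]_0^1 = \frac{4}{a + 1}.$$

Integrating with respect to $a$ gives $I(a) = \log{\left(\frac{\left(a + 1\right)^{4}}{2401} \right)} + C$.

At $a = 6$ the integrand is identically $0$, so $I(6) = 0$. The closed form gives $0$, hence $C = 0$.

Setting $a = \frac{1}{6}$:
$$I = - \log{\left(1296 \right)}.$$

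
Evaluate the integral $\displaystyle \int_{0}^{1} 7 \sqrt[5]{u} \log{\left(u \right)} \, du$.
$- \frac{175}{36}$

Consider the simpler parametrised integral
$$J(a) = \int_{0}^{1} 7 u^{a} \, du = \frac{7}{a + 1}.$$

Differentiating under the integral sign brings down a factor of $\ln u$:
$$\frac{dJ}{da} = \int_{0}^{1} 7 u^{a} \log{\left(u \right)} \, du = - \frac{7}{\left(a + 1\right)^{2}}.$$

The integral on the left is $I$, so $I = - \frac{7}{\left(a + 1\right)^{2}}$.

Setting $a = \frac{1}{5}$:
$$I = - \frac{175}{36}.$$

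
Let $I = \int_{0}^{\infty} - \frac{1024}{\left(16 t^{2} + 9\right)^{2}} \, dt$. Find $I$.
$- \frac{64 \pi}{27}$

Begin with the known result
$$J(a) = \int_{0}^{\infty} - \frac{4}{a^{2} + t^{2}} \, dt = - \frac{2 \pi}{a}.$$

Differentiating under the integral sign with respect to $a$,
$$\frac{dJ}{da} = \int_{0}^{\infty} \frac{8 a}{\left(a^{2} + t^{2}\right)^{2}} \, dt = \frac{2 \pi}{a^{2}},$$
so $\int_{0}^{\infty} - \frac{4}{\left(a^{2} + t^{2}\right)^{2}} \, dt = - \frac{\pi}{a^{3}}$.

Setting $a = \frac{3}{4}$:
$$I = - \frac{64 \pi}{27}.$$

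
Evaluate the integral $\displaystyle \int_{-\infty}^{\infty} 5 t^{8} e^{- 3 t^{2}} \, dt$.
$\frac{175 \sqrt{3} \sqrt{\pi}}{1296}$

Begin with the known integral
$$J(a) = \int_{-\infty}^{\infty} 5 e^{- a t^{2}} \, dt = \frac{5 \sqrt{\pi}}{\sqrt{a}}.$$

Differentiating under the integral sign brings down a factor of $(-t^2)$:
$$\frac{dJ}{da} = \int_{-\infty}^{\infty} - 5 t^{2} e^{- a t^{2}} \, dt = - \frac{5 \sqrt{\pi}}{2 a^{\frac{3}{2}}}.$$

Repeating $4$ times in total — each differentiation brings down another $(-t^2)$ — gives
$$\frac{d^{4}J}{da^{4}} = \int_{-\infty}^{\infty} 5 t^{8} e^{- a t^{2}} \, dt = \frac{525 \sqrt{\pi}}{16 a^{\frac{9}{2}}},$$
and the integrand here is exactly the target integrand, so $I = \frac{525 \sqrt{\pi}}{16 a^{\frac{9}{2}}}$.

Setting $a = 3$:
$$I = \frac{175 \sqrt{3} \sqrt{\pi}}{1296}.$$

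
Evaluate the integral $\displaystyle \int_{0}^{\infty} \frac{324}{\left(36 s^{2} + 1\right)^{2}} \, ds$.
$\frac{27 \pi}{2}$

Begin with the known result
$$J(a) = \int_{0}^{\infty} \frac{1}{4 \left(a^{2} + s^{2}\right)} \, ds = \frac{\pi}{8 a}.$$

Differentiating under the integral sign with respect to $a$,
$$\frac{dJ}{da} = \int_{0}^{\infty} - \frac{a}{2 \left(a^{2} + s^{2}\right)^{2}} \, ds = - \frac{\pi}{8 a^{2}},$$
so $\int_{0}^{\infty} \frac{1}{4 \left(a^{2} + s^{2}\right)^{2}} \, ds = \frac{\pi}{16 a^{3}}$.

Setting $a = \frac{1}{6}$:
$$I = \frac{27 \pi}{2}.$$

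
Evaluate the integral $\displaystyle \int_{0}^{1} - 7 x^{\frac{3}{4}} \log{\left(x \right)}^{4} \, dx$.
$- \frac{24576}{2401}$

Start from the elementary integral
$$J(a) = \int_{0}^{1} - 7 x^{a} \, dx = - \frac{7}{a + 1}.$$

Differentiating under the integral sign brings down a factor of $\ln x$:
$$\frac{dJ}{da} = \int_{0}^{1} - 7 x^{a} \log{\left(x \right)} \, dx = \frac{7}{\left(a + 1\right)^{2}}.$$

Repeating $4$ times in total — each differentiation brings down another $\ln x$ — gives
$$\frac{d^{4}J}{da^{4}} = \int_{0}^{1} - 7 x^{a} \log{\left(x \right)}^{4} \, dx = - \frac{168}{\left(a + 1\right)^{5}},$$
and the integrand here is exactly the target integrand, so $I = - \frac{168}{\left(a + 1\right)^{5}}$.

Setting $a = \frac{3}{4}$:
$$I = - \frac{24576}{2401}.$$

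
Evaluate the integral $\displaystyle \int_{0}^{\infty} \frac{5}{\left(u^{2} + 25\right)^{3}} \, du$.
$\frac{3 \pi}{10000}$

Start from the standard arctangent integral
$$J(a) = \int_{0}^{\infty} \frac{5}{a^{2} + u^{2}} \, du = \frac{5 \pi}{2 a}.$$

Differentiating under the integral sign with respect to $a$,
$$\frac{dJ}{da} = \int_{0}^{\infty} - \frac{10 a}{\left(a^{2} + u^{2}\right)^{2}} \, du = - \frac{5 \pi}{2 a^{2}},$$
so $\int_{0}^{\infty} \frac{5}{\left(a^{2} + u^{2}\right)^{2}} \, du = \frac{5 \pi}{4 a^{3}}$.

Repeating — each differentiation of $1/(u^2+a^2)^j$ produces $-2ja/(u^2+a^2)^{j+1}$ — and dividing through by $-2ja$ at each step yields, after $2$ differentiations in total,
$$\int_{0}^{\infty} \frac{5}{\left(a^{2} + u^{2}\right)^{3}} \, du = \frac{15 \pi}{16 a^{5}}.$$

Setting $a = 5$:
$$I = \frac{3 \pi}{10000}.$$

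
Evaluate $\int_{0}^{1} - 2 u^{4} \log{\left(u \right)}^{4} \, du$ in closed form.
$- \frac{48}{3125}$

Start from the elementary integral
$$J(a) = \int_{0}^{1} - 2 u^{a} \, du = - \frac{2}{a + 1}.$$

Differentiating under the integral sign brings down a factor of $\ln u$:
$$\frac{dJ}{da} = \int_{0}^{1} - 2 u^{a} \log{\left(u \right)} \, du = \frac{2}{\left(a + 1\right)^{2}}.$$

Repeating $4$ times in total — each differentiation brings down another $\ln u$ — gives
$$\frac{d^{4}J}{da^{4}} = \int_{0}^{1} - 2 u^{a} \log{\left(u \right)}^{4} \, du = - \frac{48}{\left(a + 1\right)^{5}},$$
and the integrand here is exactly the target integrand, so $I = - \frac{48}{\left(a + 1\right)^{5}}$.

Setting $a = 4$:
$$I = - \frac{48}{3125}.$$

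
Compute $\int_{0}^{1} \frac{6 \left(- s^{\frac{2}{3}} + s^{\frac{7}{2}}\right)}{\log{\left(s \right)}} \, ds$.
$\log{\left(\frac{387420489}{1000000} \right)}$

Consider the one-parameter family: let $I(a) = \int_{0}^{1} \frac{6 \left(- s^{\frac{2}{3}} + s^{a}\right)}{\log{\left(s \right)}} \, ds$.

Since $\dfrac{\partial}{\partial a}\,s^{a} = s^{a} \ln s$, the $\ln s$ in the denominator cancels and
$$\frac{dI}{da} = \int_{0}^{1} 6 s^{a} \, ds = 6 \left[\frac{s^{a+1}}{a+1}\right]_0^1 = \frac{6}{a + 1}.$$

Integrating with respect to $a$ gives $I(a) = \log{\left(\frac{729 \left(a + 1\right)^{6}}{15625} \right)} + C$.

At $a = \frac{2}{3}$ the integrand is identically $0$, so $I(\frac{2}{3}) = 0$. The closed form gives $0$, hence $C = 0$.

Setting $a = \frac{7}{2}$:
$$I = \log{\left(\frac{387420489}{1000000} \right)}.$$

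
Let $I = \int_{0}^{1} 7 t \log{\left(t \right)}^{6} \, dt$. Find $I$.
$\frac{315}{8}$

Consider the simpler parametrised integral
$$J(a) = \int_{0}^{1} 7 t^{a} \, dt = \frac{7}{a + 1}.$$

Differentiating under the integral sign brings down a factor of $\ln t$:
$$\frac{dJ}{da} = \int_{0}^{1} 7 t^{a} \log{\left(t \right)} \, dt = - \frac{7}{\left(a + 1\right)^{2}}.$$

Repeating $6$ times in total — each differentiation brings down another $\ln t$ — gives
$$\frac{d^{6}J}{da^{6}} = \int_{0}^{1} 7 t^{a} \log{\left(t \right)}^{6} \, dt = \frac{5040}{\left(a + 1\right)^{7}},$$
and the integrand here is exactly the target integrand, so $I = \frac{5040}{\left(a + 1\right)^{7}}$.

Setting $a = 1$:
$$I = \frac{315}{8}.$$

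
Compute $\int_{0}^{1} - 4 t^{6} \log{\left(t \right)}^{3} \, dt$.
$\frac{24}{2401}$

Begin with the known integral
$$J(a) = \int_{0}^{1} - 4 t^{a} \, dt = - \frac{4}{a + 1}.$$

Differentiating under the integral sign brings down a factor of $\ln t$:
$$\frac{dJ}{da} = \int_{0}^{1} - 4 t^{a} \log{\left(t \right)} \, dt = \frac{4}{\left(a + 1\right)^{2}}.$$

Repeating $3$ times in total — each differentiation brings down another $\ln t$ — gives
$$\frac{d^{3}J}{da^{3}} = \int_{0}^{1} - 4 t^{a} \log{\left(t \right)}^{3} \, dt = \frac{24}{\left(a + 1\right)^{4}},$$
and the integrand here is exactly the target integrand, so $I = \frac{24}{\left(a + 1\right)^{4}}$.

Setting $a = 6$:
$$I = \frac{24}{2401}.$$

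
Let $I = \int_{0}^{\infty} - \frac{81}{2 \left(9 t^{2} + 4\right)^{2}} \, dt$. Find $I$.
$- \frac{27 \pi}{64}$

Recall the elementary integral
$$J(a) = \int_{0}^{\infty} - \frac{1}{2 \left(a^{2} + t^{2}\right)} \, dt = - \frac{\pi}{4 a}.$$

Differentiating under the integral sign with respect to $a$,
$$\frac{dJ}{da} = \int_{0}^{\infty} \frac{a}{\left(a^{2} + t^{2}\right)^{2}} \, dt = \frac{\pi}{4 a^{2}},$$
so $\int_{0}^{\infty} - \frac{1}{2 \left(a^{2} + t^{2}\right)^{2}} \, dt = - \frac{\pi}{8 a^{3}}$.

Setting $a = \frac{2}{3}$:
$$I = - \frac{27 \pi}{64}.$$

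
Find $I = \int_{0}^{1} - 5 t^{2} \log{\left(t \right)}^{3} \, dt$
$\frac{10}{27}$

Consider the simpler parametrised integral
$$J(a) = \int_{0}^{1} - 5 t^{a} \, dt = - \frac{5}{a + 1}.$$

Differentiating under the integral sign brings down a factor of $\ln t$:
$$\frac{dJ}{da} = \int_{0}^{1} - 5 t^{a} \log{\left(t \right)} \, dt = \frac{5}{\left(a + 1\right)^{2}}.$$

Repeating $3$ times in total — each differentiation brings down another $\ln t$ — gives
$$\frac{d^{3}J}{da^{3}} = \int_{0}^{1} - 5 t^{a} \log{\left(t \right)}^{3} \, dt = \frac{30}{\left(a + 1\right)^{4}},$$
and the integrand here is exactly the target integrand, so $I = \frac{30}{\left(a + 1\right)^{4}}$.

Setting $a = 2$:
$$I = \frac{10}{27}.$$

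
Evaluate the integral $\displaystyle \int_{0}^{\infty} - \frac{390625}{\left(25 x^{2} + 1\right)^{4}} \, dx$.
$- \frac{390625 \pi}{32}$

Recall the elementary integral
$$J(a) = \int_{0}^{\infty} - \frac{1}{a^{2} + x^{2}} \, dx = - \frac{\pi}{2 a}.$$

Differentiating under the integral sign with respect to $a$,
$$\frac{dJ}{da} = \int_{0}^{\infty} \frac{2 a}{\left(a^{2} + x^{2}\right)^{2}} \, dx = \frac{\pi}{2 a^{2}},$$
so $\int_{0}^{\infty} - \frac{1}{\left(a^{2} + x^{2}\right)^{2}} \, dx = - \frac{\pi}{4 a^{3}}$.

Repeating — each differentiation of $1/(x^2+a^2)^j$ produces $-2ja/(x^2+a^2)^{j+1}$ — and dividing through by $-2ja$ at each step yields, after $3$ differentiations in total,
$$\int_{0}^{\infty} - \frac{1}{\left(a^{2} + x^{2}\right)^{4}} \, dx = - \frac{5 \pi}{32 a^{7}}.$$

Setting $a = \frac{1}{5}$:
$$I = - \frac{390625 \pi}{32}.$$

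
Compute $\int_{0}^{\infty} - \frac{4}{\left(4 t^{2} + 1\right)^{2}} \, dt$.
$- \frac{\pi}{2}$

Start from the standard arctangent integral
$$J(a) = \int_{0}^{\infty} - \frac{1}{4 \left(a^{2} + t^{2}\right)} \, dt = - \frac{\pi}{8 a}.$$

Differentiating under the integral sign with respect to $a$,
$$\frac{dJ}{da} = \int_{0}^{\infty} \frac{a}{2 \left(a^{2} + t^{2}\right)^{2}} \, dt = \frac{\pi}{8 a^{2}},$$
so $\int_{0}^{\infty} - \frac{1}{4 \left(a^{2} + t^{2}\right)^{2}} \, dt = - \frac{\pi}{16 a^{3}}$.

Setting $a = \frac{1}{2}$:
$$I = - \frac{\pi}{2}.$$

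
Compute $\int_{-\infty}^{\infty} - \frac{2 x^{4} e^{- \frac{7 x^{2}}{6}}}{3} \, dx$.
$- \frac{18 \sqrt{42} \sqrt{\pi}}{343}$

Start from the elementary integral
$$J(a) = \int_{-\infty}^{\infty} - \frac{2 e^{- a x^{2}}}{3} \, dx = - \frac{2 \sqrt{\pi}}{3 \sqrt{a}}.$$

Differentiating under the integral sign brings down a factor of $(-x^2)$:
$$\frac{dJ}{da} = \int_{-\infty}^{\infty} \frac{2 x^{2} e^{- a x^{2}}}{3} \, dx = \frac{\sqrt{\pi}}{3 a^{\frac{3}{2}}}.$$

Repeating twice in total — each differentiation brings down another $(-x^2)$ — gives
$$\frac{d^{2}J}{da^{2}} = \int_{-\infty}^{\infty} - \frac{2 x^{4} e^{- a x^{2}}}{3} \, dx = - \frac{\sqrt{\pi}}{2 a^{\frac{5}{2}}},$$
and the integrand here is exactly the target integrand, so $I = - \frac{\sqrt{\pi}}{2 a^{\frac{5}{2}}}$.

Setting $a = \frac{7}{6}$:
$$I = - \frac{18 \sqrt{42} \sqrt{\pi}}{343}.$$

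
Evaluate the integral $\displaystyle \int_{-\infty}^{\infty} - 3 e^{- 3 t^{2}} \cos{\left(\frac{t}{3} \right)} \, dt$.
$- \frac{\sqrt{3} \sqrt{\pi}}{e^{\frac{1}{108}}}$

Define $I(b) = \int_{-\infty}^{\infty} - 3 e^{- 3 t^{2}} \cos{\left(b t \right)} \, dt$.

Differentiating under the integral sign,
$$I'(b) = \int_{-\infty}^{\infty} 3 t e^{- 3 t^{2}} \sin{\left(b t \right)} \, dt.$$

Integrate $\int_{-\infty}^{\infty} t \sin(b t)\, e^{- 3 t^{2}}\, dt$ by parts with $u = \sin(b t)$ and $dv = t\, e^{- 3 t^{2}}\, dt$, giving $v = - \frac{e^{- 3 t^{2}}}{6}$. The boundary term vanishes and
$$\int_{-\infty}^{\infty} t \sin(b t)\, e^{- 3 t^{2}}\, dt = \frac{b}{6} \int_{-\infty}^{\infty} \cos(b t)\, e^{- 3 t^{2}}\, dt,$$
so $I'(b) = - \frac{b}{6}\, I(b)$.

This is a separable first-order ODE; solving with the initial condition $I(0) = \int_{-\infty}^{\infty} - 3 e^{- 3 t^{2}}\,dt = - \sqrt{3} \sqrt{\pi}$ gives
$$I(b) = - \sqrt{3} \sqrt{\pi} e^{- \frac{b^{2}}{12}}.$$

Setting $b = \frac{1}{3}$:
$$I = - \frac{\sqrt{3} \sqrt{\pi}}{e^{\frac{1}{108}}}.$$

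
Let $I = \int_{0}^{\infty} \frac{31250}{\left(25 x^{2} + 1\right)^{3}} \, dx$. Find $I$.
$\frac{9375 \pi}{8}$

Recall the elementary integral
$$J(a) = \int_{0}^{\infty} \frac{2}{a^{2} + x^{2}} \, dx = \frac{\pi}{a}.$$

Differentiating under the integral sign with respect to $a$,
$$\frac{dJ}{da} = \int_{0}^{\infty} - \frac{4 a}{\left(a^{2} + x^{2}\right)^{2}} \, dx = - \frac{\pi}{a^{2}},$$
so $\int_{0}^{\infty} \frac{2}{\left(a^{2} + x^{2}\right)^{2}} \, dx = \frac{\pi}{2 a^{3}}$.

Repeating — each differentiation of $1/(x^2+a^2)^j$ produces $-2ja/(x^2+a^2)^{j+1}$ — and dividing through by $-2ja$ at each step yields, after $2$ differentiations in total,
$$\int_{0}^{\infty} \frac{2}{\left(a^{2} + x^{2}\right)^{3}} \, dx = \frac{3 \pi}{8 a^{5}}.$$

Setting $a = \frac{1}{5}$:
$$I = \frac{9375 \pi}{8}.$$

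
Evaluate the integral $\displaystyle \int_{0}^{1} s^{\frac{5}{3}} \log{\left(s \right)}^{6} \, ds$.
$\frac{98415}{131072}$

Start from the elementary integral
$$J(a) = \int_{0}^{1} s^{a} \, ds = \frac{1}{a + 1}.$$

Differentiating under the integral sign brings down a factor of $\ln s$:
$$\frac{dJ}{da} = \int_{0}^{1} s^{a} \log{\left(s \right)} \, ds = - \frac{1}{\left(a + 1\right)^{2}}.$$

Repeating $6$ times in total — each differentiation brings down another $\ln s$ — gives
$$\frac{d^{6}J}{da^{6}} = \int_{0}^{1} s^{a} \log{\left(s \right)}^{6} \, ds = \frac{720}{\left(a + 1\right)^{7}},$$
and the integrand here is exactly the target integrand, so $I = \frac{720}{\left(a + 1\right)^{7}}$.

Setting $a = \frac{5}{3}$:
$$I = \frac{98415}{131072}.$$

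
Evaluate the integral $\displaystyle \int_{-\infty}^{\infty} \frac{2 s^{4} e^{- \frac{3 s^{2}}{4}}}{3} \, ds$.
$\frac{16 \sqrt{3} \sqrt{\pi}}{27}$

Begin with the known integral
$$J(a) = \int_{-\infty}^{\infty} \frac{2 e^{- a s^{2}}}{3} \, ds = \frac{2 \sqrt{\pi}}{3 \sqrt{a}}.$$

Differentiating under the integral sign brings down a factor of $(-s^2)$:
$$\frac{dJ}{da} = \int_{-\infty}^{\infty} - \frac{2 s^{2} e^{- a s^{2}}}{3} \, ds = - \frac{\sqrt{\pi}}{3 a^{\frac{3}{2}}}.$$

Repeating twice in total — each differentiation brings down another $(-s^2)$ — gives
$$\frac{d^{2}J}{da^{2}} = \int_{-\infty}^{\infty} \frac{2 s^{4} e^{- a s^{2}}}{3} \, ds = \frac{\sqrt{\pi}}{2 a^{\frac{5}{2}}},$$
and the integrand here is exactly the target integrand, so $I = \frac{\sqrt{\pi}}{2 a^{\frac{5}{2}}}$.

Setting $a = \frac{3}{4}$:
$$I = \frac{16 \sqrt{3} \sqrt{\pi}}{27}.$$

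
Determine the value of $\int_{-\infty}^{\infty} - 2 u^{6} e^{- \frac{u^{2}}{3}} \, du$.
$- \frac{405 \sqrt{3} \sqrt{\pi}}{4}$

Start from the elementary integral
$$J(a) = \int_{-\infty}^{\infty} - 2 e^{- a u^{2}} \, du = - \frac{2 \sqrt{\pi}}{\sqrt{a}}.$$

Differentiating under the integral sign brings down a factor of $(-u^2)$:
$$\frac{dJ}{da} = \int_{-\infty}^{\infty} 2 u^{2} e^{- a u^{2}} \, du = \frac{\sqrt{\pi}}{a^{\frac{3}{2}}}.$$

Repeating $3$ times in total — each differentiation brings down another $(-u^2)$ — gives
$$\frac{d^{3}J}{da^{3}} = \int_{-\infty}^{\infty} 2 u^{6} e^{- a u^{2}} \, du = \frac{15 \sqrt{\pi}}{4 a^{\frac{7}{2}}},$$
and the integrand here is $(-1)^{3}$ times the target integrand, so $I = (-1)^{3}\,\frac{d^{3}J}{da^{3}} = - \frac{15 \sqrt{\pi}}{4 a^{\frac{7}{2}}}$.

Setting $a = \frac{1}{3}$:
$$I = - \frac{405 \sqrt{3} \sqrt{\pi}}{4}.$$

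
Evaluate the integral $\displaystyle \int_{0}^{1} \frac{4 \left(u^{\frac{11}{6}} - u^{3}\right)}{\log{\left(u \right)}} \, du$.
$- \log{\left(\frac{331776}{83521} \right)}$

Replace the exponent $3$ by a parameter $a$: let $I(a) = \int_{0}^{1} \frac{4 \left(u^{\frac{11}{6}} - u^{a}\right)}{\log{\left(u \right)}} \, du$.

Since $\dfrac{\partial}{\partial a}\,u^{a} = u^{a} \ln u$, the $\ln u$ in the denominator cancels and
$$\frac{dI}{da} = \int_{0}^{1} -4 u^{a} \, du = -4 \left[\frac{u^{a+1}}{a+1}\right]_0^1 = - \frac{4}{a + 1}.$$

Integrating with respect to $a$ gives $I(a) = - \log{\left(\frac{1296 \left(a + 1\right)^{4}}{83521} \right)} + C$.

At $a = \frac{11}{6}$ the integrand is identically $0$, so $I(\frac{11}{6}) = 0$. The closed form gives $0$, hence $C = 0$.

Setting $a = 3$:
$$I = - \log{\left(\frac{331776}{83521} \right)}.$$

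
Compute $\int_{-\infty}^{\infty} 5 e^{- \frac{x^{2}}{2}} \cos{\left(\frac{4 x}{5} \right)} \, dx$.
$\frac{5 \sqrt{2} \sqrt{\pi}}{e^{\frac{8}{25}}}$

Treat the cosine frequency as a parameter and define $I(b) = \int_{-\infty}^{\infty} 5 e^{- \frac{x^{2}}{2}} \cos{\left(b x \right)} \, dx$.

Differentiating under the integral sign,
$$I'(b) = \int_{-\infty}^{\infty} - 5 x e^{- \frac{x^{2}}{2}} \sin{\left(b x \right)} \, dx.$$

Integrate $\int_{-\infty}^{\infty} x \sin(b x)\, e^{- \frac{x^{2}}{2}}\, dx$ by parts with $u = \sin(b x)$ and $dv = x\, e^{- \frac{x^{2}}{2}}\, dx$, giving $v = - e^{- \frac{x^{2}}{2}}$. The boundary term vanishes and
$$\int_{-\infty}^{\infty} x \sin(b x)\, e^{- \frac{x^{2}}{2}}\, dx = b \int_{-\infty}^{\infty} \cos(b x)\, e^{- \frac{x^{2}}{2}}\, dx,$$
so $I'(b) = - b\, I(b)$.

This is a separable first-order ODE; solving with the initial condition $I(0) = \int_{-\infty}^{\infty} 5 e^{- \frac{x^{2}}{2}}\,dx = 5 \sqrt{2} \sqrt{\pi}$ gives
$$I(b) = 5 \sqrt{2} \sqrt{\pi} e^{- \frac{b^{2}}{2}}.$$

Setting $b = \frac{4}{5}$:
$$I = \frac{5 \sqrt{2} \sqrt{\pi}}{e^{\frac{8}{25}}}.$$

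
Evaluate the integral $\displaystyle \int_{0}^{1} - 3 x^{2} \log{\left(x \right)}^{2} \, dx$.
$- \frac{2}{9}$

Start from the elementary integral
$$J(a) = \int_{0}^{1} - 3 x^{a} \, dx = - \frac{3}{a + 1}.$$

Differentiating under the integral sign brings down a factor of $\ln x$:
$$\frac{dJ}{da} = \int_{0}^{1} - 3 x^{a} \log{\left(x \right)} \, dx = \frac{3}{\left(a + 1\right)^{2}}.$$

Repeating twice in total — each differentiation brings down another $\ln x$ — gives
$$\frac{d^{2}J}{da^{2}} = \int_{0}^{1} - 3 x^{a} \log{\left(x \right)}^{2} \, dx = - \frac{6}{\left(a + 1\right)^{3}},$$
and the integrand here is exactly the target integrand, so $I = - \frac{6}{\left(a + 1\right)^{3}}$.

Setting $a = 2$:
$$I = - \frac{2}{9}.$$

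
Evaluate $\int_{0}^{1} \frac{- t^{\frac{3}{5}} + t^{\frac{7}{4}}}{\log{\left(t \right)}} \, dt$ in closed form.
$\log{\left(\frac{55}{32} \right)}$

Consider the one-parameter family: let $I(a) = \int_{0}^{1} \frac{- t^{\frac{3}{5}} + t^{a}}{\log{\left(t \right)}} \, dt$.

Since $\dfrac{\partial}{\partial a}\,t^{a} = t^{a} \ln t$, the $\ln t$ in the denominator cancels and
$$\frac{dI}{da} = \int_{0}^{1} t^{a} \, dt = \left[\frac{t^{a+1}}{a+1}\right]_0^1 = \frac{1}{a + 1}.$$

Integrating with respect to $a$ gives $I(a) = \log{\left(\frac{5 a}{8} + \frac{5}{8} \right)} + C$.

At $a = \frac{3}{5}$ the integrand is identically $0$, so $I(\frac{3}{5}) = 0$. The closed form gives $0$, hence $C = 0$.

Setting $a = \frac{7}{4}$:
$$I = \log{\left(\frac{55}{32} \right)}.$$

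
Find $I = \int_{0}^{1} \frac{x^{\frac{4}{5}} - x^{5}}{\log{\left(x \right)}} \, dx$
$\log{\left(\frac{3}{10} \right)}$

Replace the exponent $\frac{4}{5}$ by a parameter $a$: let $I(a) = \int_{0}^{1} \frac{- x^{5} + x^{a}}{\log{\left(x \right)}} \, dx$.

Since $\dfrac{\partial}{\partial a}\,x^{a} = x^{a} \ln x$, the $\ln x$ in the denominator cancels and
$$\frac{dI}{da} = \int_{0}^{1} x^{a} \, dx = \left[\frac{x^{a+1}}{a+1}\right]_0^1 = \frac{1}{a + 1}.$$

Integrating with respect to $a$ gives $I(a) = \log{\left(\frac{a}{6} + \frac{1}{6} \right)} + C$.

At $a = 5$ the integrand is identically $0$, so $I(5) = 0$. The closed form gives $0$, hence $C = 0$.

Setting $a = \frac{4}{5}$:
$$I = \log{\left(\frac{3}{10} \right)}.$$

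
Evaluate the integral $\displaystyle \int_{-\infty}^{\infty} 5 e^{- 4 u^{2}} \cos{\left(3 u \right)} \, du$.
$\frac{5 \sqrt{\pi}}{2 e^{\frac{9}{16}}}$

Let $b$ denote the cosine frequency and define $I(b) = \int_{-\infty}^{\infty} 5 e^{- 4 u^{2}} \cos{\left(b u \right)} \, du$.

Differentiating under the integral sign,
$$I'(b) = \int_{-\infty}^{\infty} - 5 u e^{- 4 u^{2}} \sin{\left(b u \right)} \, du.$$

Integrate $\int_{-\infty}^{\infty} u \sin(b u)\, e^{- 4 u^{2}}\, du$ by parts with $w = \sin(b u)$ and $dv = u\, e^{- 4 u^{2}}\, du$, giving $v = - \frac{e^{- 4 u^{2}}}{8}$. The boundary term vanishes and
$$\int_{-\infty}^{\infty} u \sin(b u)\, e^{- 4 u^{2}}\, du = \frac{b}{8} \int_{-\infty}^{\infty} \cos(b u)\, e^{- 4 u^{2}}\, du,$$
so $I'(b) = - \frac{b}{8}\, I(b)$.

This is a separable first-order ODE; solving with the initial condition $I(0) = \int_{-\infty}^{\infty} 5 e^{- 4 u^{2}}\,du = \frac{5 \sqrt{\pi}}{2}$ gives
$$I(b) = \frac{5 \sqrt{\pi} e^{- \frac{b^{2}}{16}}}{2}.$$

Setting $b = 3$:
$$I = \frac{5 \sqrt{\pi}}{2 e^{\frac{9}{16}}}.$$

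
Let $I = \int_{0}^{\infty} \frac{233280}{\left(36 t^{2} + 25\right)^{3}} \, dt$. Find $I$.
$\frac{1458 \pi}{625}$

Start from the standard arctangent integral
$$J(a) = \int_{0}^{\infty} \frac{5}{a^{2} + t^{2}} \, dt = \frac{5 \pi}{2 a}.$$

Differentiating under the integral sign with respect to $a$,
$$\frac{dJ}{da} = \int_{0}^{\infty} - \frac{10 a}{\left(a^{2} + t^{2}\right)^{2}} \, dt = - \frac{5 \pi}{2 a^{2}},$$
so $\int_{0}^{\infty} \frac{5}{\left(a^{2} + t^{2}\right)^{2}} \, dt = \frac{5 \pi}{4 a^{3}}$.

Repeating — each differentiation of $1/(t^2+a^2)^j$ produces $-2ja/(t^2+a^2)^{j+1}$ — and dividing through by $-2ja$ at each step yields, after $2$ differentiations in total,
$$\int_{0}^{\infty} \frac{5}{\left(a^{2} + t^{2}\right)^{3}} \, dt = \frac{15 \pi}{16 a^{5}}.$$

Setting $a = \frac{5}{6}$:
$$I = \frac{1458 \pi}{625}.$$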